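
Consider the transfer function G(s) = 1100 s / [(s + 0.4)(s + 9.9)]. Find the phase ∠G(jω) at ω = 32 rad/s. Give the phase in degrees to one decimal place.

∠(j32) = 90.00°
∠(j32 + 0.4) = arctan(32/0.4) = 89.28°
∠(j32 + 9.9) = arctan(32/9.9) = 72.81°
∠G(j32) = 90.00° − (89.28° + 72.81°) = -72.09°

-72.1°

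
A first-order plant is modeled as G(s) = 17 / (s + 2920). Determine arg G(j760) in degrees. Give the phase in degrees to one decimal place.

∠(j760 + 2920) = arctan(760/2920) = 14.59°
∠G(j760) = −14.59° = -14.59°

-14.6°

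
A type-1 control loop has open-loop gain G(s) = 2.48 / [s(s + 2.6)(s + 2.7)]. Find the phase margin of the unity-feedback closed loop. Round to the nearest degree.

75°

Gain crossover: |G(jω)| = 1 at ω ≈ 0.347 rad/s.
∠G(j0.347) = −90° − arctan(0.347/2.6) − arctan(0.347/2.7) ≈ -104.94°
PM = 180° + (-104.94°) = 75.06°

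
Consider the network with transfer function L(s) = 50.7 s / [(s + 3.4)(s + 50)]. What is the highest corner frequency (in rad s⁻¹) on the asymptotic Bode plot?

Break frequencies occur at each pole and zero magnitude: 3.4 rad s⁻¹, 50 rad s⁻¹.
The highest is 50 rad s⁻¹.

50 rad s⁻¹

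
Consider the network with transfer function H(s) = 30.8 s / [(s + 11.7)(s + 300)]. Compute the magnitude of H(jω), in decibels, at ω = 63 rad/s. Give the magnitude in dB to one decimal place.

-20.1 dB

|j63| = 63
|j63 + 11.7| = √(63² + 11.7²) = 64.08
|j63 + 300| = √(63² + 300²) = 306.5
|H(j63)| = 30.8 × 63 / (64.08 × 306.5) = 0.098786
20 log₁₀(0.098786) = -20.11 dB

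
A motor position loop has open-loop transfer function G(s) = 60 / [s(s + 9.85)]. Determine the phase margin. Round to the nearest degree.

Gain crossover: |G(jω)| = 1 at ω ≈ 5.35 rad s⁻¹.
∠G(j5.35) = −90° − arctan(5.35/9.85) ≈ -118.52°
PM = 180° + (-118.52°) = 61.48°

61°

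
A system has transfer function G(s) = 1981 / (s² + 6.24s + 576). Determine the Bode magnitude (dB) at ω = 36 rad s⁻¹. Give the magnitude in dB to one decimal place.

8.4 dB

|(j36)² + 6.24(j36) + 576| = |-720 + j224.64| = 754.2
|G(j36)| = 1981 / 754.2 = 2.6265
20 log₁₀(2.6265) = 8.39 dB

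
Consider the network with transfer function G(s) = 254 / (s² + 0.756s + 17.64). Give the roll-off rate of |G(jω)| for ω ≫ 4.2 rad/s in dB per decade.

With 0 zeros and 2 poles, the high-frequency asymptotic slope is 20 × (0 − 2) = -40 dB/decade.

-40 dB/decade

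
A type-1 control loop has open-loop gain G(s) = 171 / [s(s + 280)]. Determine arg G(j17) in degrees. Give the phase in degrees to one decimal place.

-93.5°

∠(j17 + 280) = arctan(17/280) = 3.47°
∠(j17) = 90.00°
∠G(j17) = − (3.47° + 90.00°) = -93.47°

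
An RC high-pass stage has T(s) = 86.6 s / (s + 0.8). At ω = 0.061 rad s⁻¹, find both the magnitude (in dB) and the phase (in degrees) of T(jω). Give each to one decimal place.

|T| = 16.4 dB, ∠T = 85.6 deg

|j0.061| = 0.061
|j0.061 + 0.8| = √(0.061² + 0.8²) = 0.8023
|T(j0.061)| = 86.6 × 0.061 / 0.8023 = 6.5841
20 log₁₀(6.5841) = 16.37 dB
∠(j0.061) = 90.00°
∠(j0.061 + 0.8) = arctan(0.061/0.8) = 4.36°
∠T(j0.061) = 90.00° − 4.36° = 85.64°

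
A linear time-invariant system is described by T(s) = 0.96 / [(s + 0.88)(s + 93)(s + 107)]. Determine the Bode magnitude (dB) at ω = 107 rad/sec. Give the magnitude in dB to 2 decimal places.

-127.57 dB

|j107 + 0.88| = √(107² + 0.88²) = 107
|j107 + 93| = √(107² + 93²) = 141.8
|j107 + 107| = √(107² + 107²) = 151.3
|T(j107)| = 0.96 / (107 × 141.8 × 151.3) = 4.1821e-07
20 log₁₀(4.1821e-07) = -127.572 dB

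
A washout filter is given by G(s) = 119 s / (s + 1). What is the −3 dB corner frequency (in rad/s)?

1 rad/s

For a single-pole high-pass, the −3 dB point is at the pole: ω = 1 rad/s.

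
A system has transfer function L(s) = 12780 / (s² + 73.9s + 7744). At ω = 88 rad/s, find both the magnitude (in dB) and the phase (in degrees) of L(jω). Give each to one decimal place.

|L| = 5.9 dB, ∠L = -90.0°

|(j88)² + 73.9(j88) + 7744| = |0 + j6503.2| = 6503
|L(j88)| = 12780 / 6503 = 1.9652
20 log₁₀(1.9652) = 5.87 dB
∠[(j88)² + 73.9(j88) + 7744] = ∠[0 + j6503.2] = 90.00°
∠L(j88) = −90.00° = -90.00°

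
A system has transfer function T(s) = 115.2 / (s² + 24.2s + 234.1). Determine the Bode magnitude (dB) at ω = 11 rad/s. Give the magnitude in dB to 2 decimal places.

|(j11)² + 24.2(j11) + 234.1| = |113.1 + j266.2| = 289.2
|T(j11)| = 115.2 / 289.2 = 0.3983
20 log₁₀(0.3983) = -7.996 dB

-8.00 dB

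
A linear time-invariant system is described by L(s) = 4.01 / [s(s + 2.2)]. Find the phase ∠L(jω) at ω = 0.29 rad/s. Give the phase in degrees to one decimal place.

∠(j0.29 + 2.2) = arctan(0.29/2.2) = 7.51°
∠(j0.29) = 90.00°
∠L(j0.29) = − (7.51° + 90.00°) = -97.51°

-97.5°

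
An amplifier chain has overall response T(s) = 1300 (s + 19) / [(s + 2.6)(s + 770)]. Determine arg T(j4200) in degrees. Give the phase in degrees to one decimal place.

∠(j4200 + 19) = arctan(4200/19) = 89.74°
∠(j4200 + 2.6) = arctan(4200/2.6) = 89.96°
∠(j4200 + 770) = arctan(4200/770) = 79.61°
∠T(j4200) = 89.74° − (89.96° + 79.61°) = -79.83°

-79.8°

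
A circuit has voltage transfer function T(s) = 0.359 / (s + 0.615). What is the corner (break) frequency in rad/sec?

0.615 rad/sec

The single real pole at s = −0.615 gives a corner at ω = 0.615 rad/sec.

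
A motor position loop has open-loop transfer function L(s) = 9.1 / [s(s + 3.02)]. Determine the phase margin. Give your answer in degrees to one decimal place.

Gain crossover: |L(jω)| = 1 at ω ≈ 2.37 rad/s.
∠L(j2.37) = −90° − arctan(2.37/3.02) ≈ -128.13°
PM = 180° + (-128.13°) = 51.87°

51.9°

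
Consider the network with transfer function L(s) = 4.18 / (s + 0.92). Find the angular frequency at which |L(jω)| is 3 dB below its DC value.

For a single-pole low-pass, the −3 dB point is at the pole: ω = 0.92 rad/s.

0.92 rad/s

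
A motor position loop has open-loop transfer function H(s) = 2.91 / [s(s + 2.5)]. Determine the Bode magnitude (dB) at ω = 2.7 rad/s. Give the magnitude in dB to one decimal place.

-10.7 dB

|j2.7 + 2.5| = √(2.7² + 2.5²) = 3.68
|j2.7| = 2.7
|H(j2.7)| = 2.91 / (3.68 × 2.7) = 0.2929
20 log₁₀(0.2929) = -10.67 dB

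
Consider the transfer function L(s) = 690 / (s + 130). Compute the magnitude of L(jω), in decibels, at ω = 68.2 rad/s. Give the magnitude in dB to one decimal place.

|j68.2 + 130| = √(68.2² + 130²) = 146.8
|L(j68.2)| = 690 / 146.8 = 4.7002
20 log₁₀(4.7002) = 13.44 dB

13.4 dB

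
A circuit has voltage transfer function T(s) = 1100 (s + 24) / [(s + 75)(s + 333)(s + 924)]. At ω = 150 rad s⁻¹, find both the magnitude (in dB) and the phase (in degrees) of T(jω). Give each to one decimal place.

|j150 + 24| = √(150² + 24²) = 151.9
|j150 + 75| = √(150² + 75²) = 167.7
|j150 + 333| = √(150² + 333²) = 365.2
|j150 + 924| = √(150² + 924²) = 936.1
|T(j150)| = 1100 × 151.9 / (167.7 × 365.2 × 936.1) = 0.0029144
20 log₁₀(0.0029144) = -50.71 dB
∠(j150 + 24) = arctan(150/24) = 80.91°
∠(j150 + 75) = arctan(150/75) = 63.43°
∠(j150 + 333) = arctan(150/333) = 24.25°
∠(j150 + 924) = arctan(150/924) = 9.22°
∠T(j150) = 80.91° − (63.43° + 24.25° + 9.22°) = -16.00°

|T| = -50.7 dB, ∠T = -16.0 deg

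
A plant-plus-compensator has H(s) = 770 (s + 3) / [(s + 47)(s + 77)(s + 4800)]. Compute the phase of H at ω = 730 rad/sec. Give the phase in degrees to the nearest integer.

-89°

∠(j730 + 3) = arctan(730/3) = 89.76°
∠(j730 + 47) = arctan(730/47) = 86.32°
∠(j730 + 77) = arctan(730/77) = 83.98°
∠(j730 + 4800) = arctan(730/4800) = 8.65°
∠H(j730) = 89.76° − (86.32° + 83.98° + 8.65°) = -89.18°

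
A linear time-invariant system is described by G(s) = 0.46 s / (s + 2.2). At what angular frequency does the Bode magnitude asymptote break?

The single real pole at s = −2.2 gives a corner at ω = 2.2 rad/sec.

2.2 rad/sec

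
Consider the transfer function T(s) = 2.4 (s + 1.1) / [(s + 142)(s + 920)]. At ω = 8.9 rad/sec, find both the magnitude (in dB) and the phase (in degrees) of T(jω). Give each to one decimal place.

|T| = -75.7 dB, ∠T = 78.8°

|j8.9 + 1.1| = √(8.9² + 1.1²) = 8.968
|j8.9 + 142| = √(8.9² + 142²) = 142.3
|j8.9 + 920| = √(8.9² + 920²) = 920
|T(j8.9)| = 2.4 × 8.968 / (142.3 × 920) = 0.00016442
20 log₁₀(0.00016442) = -75.68 dB
∠(j8.9 + 1.1) = arctan(8.9/1.1) = 82.95°
∠(j8.9 + 142) = arctan(8.9/142) = 3.59°
∠(j8.9 + 920) = arctan(8.9/920) = 0.55°
∠T(j8.9) = 82.95° − (3.59° + 0.55°) = 78.81°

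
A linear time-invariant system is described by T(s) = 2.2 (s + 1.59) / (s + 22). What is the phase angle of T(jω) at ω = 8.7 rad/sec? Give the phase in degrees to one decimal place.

∠(j8.7 + 1.59) = arctan(8.7/1.59) = 79.64°
∠(j8.7 + 22) = arctan(8.7/22) = 21.58°
∠T(j8.7) = 79.64° − 21.58° = 58.07°

58.1°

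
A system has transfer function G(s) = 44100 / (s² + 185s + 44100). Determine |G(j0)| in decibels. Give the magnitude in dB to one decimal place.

G(0) = 44100 / 44100 = 1
20 log₁₀(1) = 0.00 dB

0.0 dB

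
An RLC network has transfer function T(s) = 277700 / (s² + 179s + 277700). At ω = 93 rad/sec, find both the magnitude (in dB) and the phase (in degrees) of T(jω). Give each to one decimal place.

|(j93)² + 179(j93) + 277700| = |2.6905e+05 + j16647| = 2.696e+05
|T(j93)| = 277700 / 2.696e+05 = 1.0302
20 log₁₀(1.0302) = 0.26 dB
∠[(j93)² + 179(j93) + 277700] = ∠[2.6905e+05 + j16647] = 3.54°
∠T(j93) = −3.54° = -3.54°

|T| = 0.3 dB, ∠T = -3.5°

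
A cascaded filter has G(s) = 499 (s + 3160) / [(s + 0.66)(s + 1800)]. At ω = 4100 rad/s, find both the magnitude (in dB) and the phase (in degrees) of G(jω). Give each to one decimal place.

|G| = -17.0 dB, ∠G = -103.9 deg

|j4100 + 3160| = √(4100² + 3160²) = 5176
|j4100 + 0.66| = √(4100² + 0.66²) = 4100
|j4100 + 1800| = √(4100² + 1800²) = 4478
|G(j4100)| = 499 × 5176 / (4100 × 4478) = 0.1407
20 log₁₀(0.1407) = -17.03 dB
∠(j4100 + 3160) = arctan(4100/3160) = 52.38°
∠(j4100 + 0.66) = arctan(4100/0.66) = 89.99°
∠(j4100 + 1800) = arctan(4100/1800) = 66.30°
∠G(j4100) = 52.38° − (89.99° + 66.30°) = -103.91°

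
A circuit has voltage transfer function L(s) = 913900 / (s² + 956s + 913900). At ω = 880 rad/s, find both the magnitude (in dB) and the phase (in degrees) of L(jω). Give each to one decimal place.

|(j880)² + 956(j880) + 913900| = |1.395e+05 + j8.4128e+05| = 8.528e+05
|L(j880)| = 913900 / 8.528e+05 = 1.0717
20 log₁₀(1.0717) = 0.60 dB
∠[(j880)² + 956(j880) + 913900] = ∠[1.395e+05 + j8.4128e+05] = 80.58°
∠L(j880) = −80.58° = -80.58°

|L| = 0.6 dB, ∠L = -80.6°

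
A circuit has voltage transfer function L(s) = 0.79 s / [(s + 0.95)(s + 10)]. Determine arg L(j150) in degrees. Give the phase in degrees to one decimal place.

-85.8 deg

∠(j150) = 90.00°
∠(j150 + 0.95) = arctan(150/0.95) = 89.64°
∠(j150 + 10) = arctan(150/10) = 86.19°
∠L(j150) = 90.00° − (89.64° + 86.19°) = -85.82°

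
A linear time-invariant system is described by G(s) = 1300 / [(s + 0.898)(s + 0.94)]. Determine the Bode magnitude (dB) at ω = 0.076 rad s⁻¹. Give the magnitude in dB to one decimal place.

|j0.076 + 0.898| = √(0.076² + 0.898²) = 0.9012
|j0.076 + 0.94| = √(0.076² + 0.94²) = 0.9431
|G(j0.076)| = 1300 / (0.9012 × 0.9431) = 1529.6
20 log₁₀(1529.6) = 63.69 dB

63.7 dB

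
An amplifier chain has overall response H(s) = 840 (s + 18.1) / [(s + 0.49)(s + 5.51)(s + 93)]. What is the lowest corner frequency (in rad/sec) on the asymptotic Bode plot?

0.49 rad/sec

Break frequencies occur at each pole and zero magnitude: 0.49 rad/sec, 5.51 rad/sec, 18.1 rad/sec, 93 rad/sec.
The lowest is 0.49 rad/sec.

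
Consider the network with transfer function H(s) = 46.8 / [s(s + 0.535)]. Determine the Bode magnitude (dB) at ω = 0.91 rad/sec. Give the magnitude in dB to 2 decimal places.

|j0.91 + 0.535| = √(0.91² + 0.535²) = 1.056
|j0.91| = 0.91
|H(j0.91)| = 46.8 / (1.056 × 0.91) = 48.719
20 log₁₀(48.719) = 33.754 dB

33.75 dB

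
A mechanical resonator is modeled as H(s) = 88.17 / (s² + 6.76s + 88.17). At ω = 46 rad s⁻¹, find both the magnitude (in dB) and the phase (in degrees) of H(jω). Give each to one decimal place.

|H| = -27.3 dB, ∠H = -171.3 deg

|(j46)² + 6.76(j46) + 88.17| = |-2027.8 + j310.96| = 2052
|H(j46)| = 88.17 / 2052 = 0.042978
20 log₁₀(0.042978) = -27.34 dB
∠[(j46)² + 6.76(j46) + 88.17] = ∠[-2027.8 + j310.96] = 171.28°
∠H(j46) = −171.28° = -171.28°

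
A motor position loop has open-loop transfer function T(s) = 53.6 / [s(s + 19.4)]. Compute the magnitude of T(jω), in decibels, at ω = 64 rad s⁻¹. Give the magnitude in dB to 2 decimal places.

-38.05 dB

|j64 + 19.4| = √(64² + 19.4²) = 66.88
|j64| = 64
|T(j64)| = 53.6 / (66.88 × 64) = 0.012523
20 log₁₀(0.012523) = -38.046 dB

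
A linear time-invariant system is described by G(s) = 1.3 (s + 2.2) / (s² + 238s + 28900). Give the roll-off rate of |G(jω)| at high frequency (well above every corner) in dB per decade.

With 1 zero and 2 poles, the high-frequency asymptotic slope is 20 × (1 − 2) = -20 dB/decade.

-20 dB/decade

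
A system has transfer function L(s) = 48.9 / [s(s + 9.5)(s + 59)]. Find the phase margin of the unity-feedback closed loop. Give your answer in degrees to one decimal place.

Gain crossover: |L(jω)| = 1 at ω ≈ 0.0872 rad/s.
∠L(j0.0872) = −90° − arctan(0.0872/9.5) − arctan(0.0872/59) ≈ -90.61°
PM = 180° + (-90.61°) = 89.39°

89.4°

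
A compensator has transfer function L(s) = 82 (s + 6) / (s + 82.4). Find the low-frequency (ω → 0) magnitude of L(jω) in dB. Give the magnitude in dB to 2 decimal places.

15.52 dB

L(0) = 82 × 6 / 82.4 = 5.9709
20 log₁₀(5.9709) = 15.521 dB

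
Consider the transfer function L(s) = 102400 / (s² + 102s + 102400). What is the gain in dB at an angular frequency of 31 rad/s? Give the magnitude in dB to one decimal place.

0.1 dB

|(j31)² + 102(j31) + 102400| = |1.0144e+05 + j3162| = 1.015e+05
|L(j31)| = 102400 / 1.015e+05 = 1.009
20 log₁₀(1.009) = 0.08 dB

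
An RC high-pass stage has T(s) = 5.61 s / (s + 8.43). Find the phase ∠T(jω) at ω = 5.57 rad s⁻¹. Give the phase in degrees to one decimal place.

56.5°

∠(j5.57) = 90.00°
∠(j5.57 + 8.43) = arctan(5.57/8.43) = 33.45°
∠T(j5.57) = 90.00° − 33.45° = 56.55°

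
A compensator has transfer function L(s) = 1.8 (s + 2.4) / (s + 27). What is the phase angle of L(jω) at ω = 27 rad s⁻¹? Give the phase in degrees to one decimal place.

∠(j27 + 2.4) = arctan(27/2.4) = 84.92°
∠(j27 + 27) = arctan(27/27) = 45.00°
∠L(j27) = 84.92° − 45.00° = 39.92°

39.9°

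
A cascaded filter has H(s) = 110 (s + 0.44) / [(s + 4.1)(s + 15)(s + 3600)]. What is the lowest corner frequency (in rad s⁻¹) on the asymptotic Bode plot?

Break frequencies occur at each pole and zero magnitude: 0.44 rad s⁻¹, 4.1 rad s⁻¹, 15 rad s⁻¹, 3600 rad s⁻¹.
The lowest is 0.44 rad s⁻¹.

0.44 rad s⁻¹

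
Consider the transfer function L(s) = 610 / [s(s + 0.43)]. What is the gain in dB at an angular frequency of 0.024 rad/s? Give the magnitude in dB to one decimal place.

95.4 dB

|j0.024 + 0.43| = √(0.024² + 0.43²) = 0.4307
|j0.024| = 0.024
|L(j0.024)| = 610 / (0.4307 × 0.024) = 59017
20 log₁₀(59017) = 95.42 dB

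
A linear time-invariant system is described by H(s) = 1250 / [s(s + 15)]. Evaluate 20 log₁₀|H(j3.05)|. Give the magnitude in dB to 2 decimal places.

28.55 dB

|j3.05 + 15| = √(3.05² + 15²) = 15.31
|j3.05| = 3.05
|H(j3.05)| = 1250 / (15.31 × 3.05) = 26.775
20 log₁₀(26.775) = 28.554 dB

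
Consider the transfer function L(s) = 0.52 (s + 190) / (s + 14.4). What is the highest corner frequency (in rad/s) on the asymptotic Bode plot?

Break frequencies occur at each pole and zero magnitude: 14.4 rad/s, 190 rad/s.
The highest is 190 rad/s.

190 rad/s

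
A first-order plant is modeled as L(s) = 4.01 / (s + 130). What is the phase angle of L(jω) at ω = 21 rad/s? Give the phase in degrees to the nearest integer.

-9°

∠(j21 + 130) = arctan(21/130) = 9.18°
∠L(j21) = −9.18° = -9.18°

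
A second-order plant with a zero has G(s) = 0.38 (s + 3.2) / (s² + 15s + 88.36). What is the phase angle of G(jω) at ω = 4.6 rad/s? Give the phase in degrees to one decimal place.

9.4 deg

∠(j4.6 + 3.2) = arctan(4.6/3.2) = 55.18°
∠[(j4.6)² + 15(j4.6) + 88.36] = ∠[67.2 + j69] = 45.76°
∠G(j4.6) = 55.18° − 45.76° = 9.42°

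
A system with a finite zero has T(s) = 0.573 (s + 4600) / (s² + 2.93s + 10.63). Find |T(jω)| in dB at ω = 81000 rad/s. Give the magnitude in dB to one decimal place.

-103.0 dB

|j81000 + 4600| = √(81000² + 4600²) = 8.113e+04
|(j81000)² + 2.93(j81000) + 10.63| = |-6.561e+09 + j2.3733e+05| = 6.561e+09
|T(j81000)| = 0.573 × 8.113e+04 / 6.561e+09 = 7.0855e-06
20 log₁₀(7.0855e-06) = -102.99 dB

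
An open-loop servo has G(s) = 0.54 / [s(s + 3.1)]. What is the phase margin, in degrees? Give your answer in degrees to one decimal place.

86.8°

Gain crossover: |G(jω)| = 1 at ω ≈ 0.174 rad/s.
∠G(j0.174) = −90° − arctan(0.174/3.1) ≈ -93.21°
PM = 180° + (-93.21°) = 86.79°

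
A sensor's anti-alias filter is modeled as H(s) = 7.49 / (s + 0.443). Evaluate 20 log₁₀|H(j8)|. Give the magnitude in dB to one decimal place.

-0.6 dB

|j8 + 0.443| = √(8² + 0.443²) = 8.012
|H(j8)| = 7.49 / 8.012 = 0.93482
20 log₁₀(0.93482) = -0.59 dB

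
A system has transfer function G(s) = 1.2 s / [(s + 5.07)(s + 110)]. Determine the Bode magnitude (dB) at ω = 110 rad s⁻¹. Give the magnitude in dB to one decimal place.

|j110| = 110
|j110 + 5.07| = √(110² + 5.07²) = 110.1
|j110 + 110| = √(110² + 110²) = 155.6
|G(j110)| = 1.2 × 110 / (110.1 × 155.6) = 0.0077057
20 log₁₀(0.0077057) = -42.26 dB

-42.3 dB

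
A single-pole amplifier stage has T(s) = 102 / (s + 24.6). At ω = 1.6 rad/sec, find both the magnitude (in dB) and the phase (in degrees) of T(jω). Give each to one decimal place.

|T| = 12.3 dB, ∠T = -3.7 deg

|j1.6 + 24.6| = √(1.6² + 24.6²) = 24.65
|T(j1.6)| = 102 / 24.65 = 4.1376
20 log₁₀(4.1376) = 12.33 dB
∠(j1.6 + 24.6) = arctan(1.6/24.6) = 3.72°
∠T(j1.6) = −3.72° = -3.72°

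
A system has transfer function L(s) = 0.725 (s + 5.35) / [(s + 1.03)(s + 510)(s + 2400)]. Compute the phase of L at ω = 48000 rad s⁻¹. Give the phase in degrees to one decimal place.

∠(j48000 + 5.35) = arctan(48000/5.35) = 89.99°
∠(j48000 + 1.03) = arctan(48000/1.03) = 90.00°
∠(j48000 + 510) = arctan(48000/510) = 89.39°
∠(j48000 + 2400) = arctan(48000/2400) = 87.14°
∠L(j48000) = 89.99° − (90.00° + 89.39° + 87.14°) = -176.53°

-176.5°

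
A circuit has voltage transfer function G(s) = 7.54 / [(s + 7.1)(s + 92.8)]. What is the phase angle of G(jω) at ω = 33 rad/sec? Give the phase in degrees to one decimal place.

-97.4 deg

∠(j33 + 7.1) = arctan(33/7.1) = 77.86°
∠(j33 + 92.8) = arctan(33/92.8) = 19.58°
∠G(j33) = − (77.86° + 19.58°) = -97.43°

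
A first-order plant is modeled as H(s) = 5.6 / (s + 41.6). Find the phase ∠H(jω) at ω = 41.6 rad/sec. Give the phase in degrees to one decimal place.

∠(j41.6 + 41.6) = arctan(41.6/41.6) = 45.00°
∠H(j41.6) = −45.00° = -45.00°

-45.0°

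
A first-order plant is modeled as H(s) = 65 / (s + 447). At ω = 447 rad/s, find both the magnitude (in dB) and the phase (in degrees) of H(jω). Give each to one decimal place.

|H| = -19.8 dB, ∠H = -45.0°

|j447 + 447| = √(447² + 447²) = 632.2
|H(j447)| = 65 / 632.2 = 0.10282
20 log₁₀(0.10282) = -19.76 dB
∠(j447 + 447) = arctan(447/447) = 45.00°
∠H(j447) = −45.00° = -45.00°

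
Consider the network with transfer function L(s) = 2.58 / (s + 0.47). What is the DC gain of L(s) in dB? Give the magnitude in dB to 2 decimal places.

14.79 dB

L(0) = 2.58 / 0.47 = 5.4894
20 log₁₀(5.4894) = 14.790 dB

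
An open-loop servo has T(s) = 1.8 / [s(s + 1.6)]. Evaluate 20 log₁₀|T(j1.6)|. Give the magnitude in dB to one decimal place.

|j1.6 + 1.6| = √(1.6² + 1.6²) = 2.263
|j1.6| = 1.6
|T(j1.6)| = 1.8 / (2.263 × 1.6) = 0.49718
20 log₁₀(0.49718) = -6.07 dB

-6.1 dB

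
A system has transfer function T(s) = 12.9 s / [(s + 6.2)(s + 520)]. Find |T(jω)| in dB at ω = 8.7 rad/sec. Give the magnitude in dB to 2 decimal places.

|j8.7| = 8.7
|j8.7 + 6.2| = √(8.7² + 6.2²) = 10.68
|j8.7 + 520| = √(8.7² + 520²) = 520.1
|T(j8.7)| = 12.9 × 8.7 / (10.68 × 520.1) = 0.0202
20 log₁₀(0.0202) = -33.893 dB

-33.89 dB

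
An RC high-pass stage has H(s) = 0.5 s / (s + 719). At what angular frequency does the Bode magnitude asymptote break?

The single real pole at s = −719 gives a corner at ω = 719 rad/s.

719 rad/s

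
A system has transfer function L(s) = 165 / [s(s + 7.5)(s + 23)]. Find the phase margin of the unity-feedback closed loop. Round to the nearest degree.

Gain crossover: |L(jω)| = 1 at ω ≈ 0.948 rad/s.
∠L(j0.948) = −90° − arctan(0.948/7.5) − arctan(0.948/23) ≈ -99.57°
PM = 180° + (-99.57°) = 80.43°

80°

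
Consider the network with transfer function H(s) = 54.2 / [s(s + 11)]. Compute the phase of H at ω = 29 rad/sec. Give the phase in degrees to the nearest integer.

∠(j29 + 11) = arctan(29/11) = 69.23°
∠(j29) = 90.00°
∠H(j29) = − (69.23° + 90.00°) = -159.23°

-159°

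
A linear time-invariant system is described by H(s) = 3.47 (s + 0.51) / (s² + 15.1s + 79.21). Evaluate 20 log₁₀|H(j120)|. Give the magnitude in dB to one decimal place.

-30.8 dB

|j120 + 0.51| = √(120² + 0.51²) = 120
|(j120)² + 15.1(j120) + 79.21| = |-14321 + j1812| = 1.443e+04
|H(j120)| = 3.47 × 120 / 1.443e+04 = 0.028847
20 log₁₀(0.028847) = -30.80 dB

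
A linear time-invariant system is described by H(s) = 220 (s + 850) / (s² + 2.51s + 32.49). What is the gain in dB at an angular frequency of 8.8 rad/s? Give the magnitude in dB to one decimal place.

|j8.8 + 850| = √(8.8² + 850²) = 850
|(j8.8)² + 2.51(j8.8) + 32.49| = |-44.95 + j22.088| = 50.08
|H(j8.8)| = 220 × 850 / 50.08 = 3733.9
20 log₁₀(3733.9) = 71.44 dB

71.4 dB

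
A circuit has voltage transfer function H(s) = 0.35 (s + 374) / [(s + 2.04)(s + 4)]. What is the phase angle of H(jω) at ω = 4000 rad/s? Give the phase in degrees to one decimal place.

∠(j4000 + 374) = arctan(4000/374) = 84.66°
∠(j4000 + 2.04) = arctan(4000/2.04) = 89.97°
∠(j4000 + 4) = arctan(4000/4) = 89.94°
∠H(j4000) = 84.66° − (89.97° + 89.94°) = -95.26°

-95.3°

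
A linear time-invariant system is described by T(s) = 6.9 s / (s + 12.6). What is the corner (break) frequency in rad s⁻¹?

The single real pole at s = −12.6 gives a corner at ω = 12.6 rad s⁻¹.

12.6 rad s⁻¹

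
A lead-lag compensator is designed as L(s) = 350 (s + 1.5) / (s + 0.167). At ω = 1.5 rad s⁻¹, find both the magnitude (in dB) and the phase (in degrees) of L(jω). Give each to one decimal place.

|j1.5 + 1.5| = √(1.5² + 1.5²) = 2.121
|j1.5 + 0.167| = √(1.5² + 0.167²) = 1.509
|L(j1.5)| = 350 × 2.121 / 1.509 = 491.94
20 log₁₀(491.94) = 53.84 dB
∠(j1.5 + 1.5) = arctan(1.5/1.5) = 45.00°
∠(j1.5 + 0.167) = arctan(1.5/0.167) = 83.65°
∠L(j1.5) = 45.00° − 83.65° = -38.65°

|L| = 53.8 dB, ∠L = -38.6°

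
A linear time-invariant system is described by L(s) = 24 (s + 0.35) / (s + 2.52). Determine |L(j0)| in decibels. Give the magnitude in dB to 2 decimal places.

10.46 dB

L(0) = 24 × 0.35 / 2.52 = 3.3333
20 log₁₀(3.3333) = 10.458 dB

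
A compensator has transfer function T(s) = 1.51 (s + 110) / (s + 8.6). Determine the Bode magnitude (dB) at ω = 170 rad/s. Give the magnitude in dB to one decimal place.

|j170 + 110| = √(170² + 110²) = 202.5
|j170 + 8.6| = √(170² + 8.6²) = 170.2
|T(j170)| = 1.51 × 202.5 / 170.2 = 1.7962
20 log₁₀(1.7962) = 5.09 dB

5.1 dB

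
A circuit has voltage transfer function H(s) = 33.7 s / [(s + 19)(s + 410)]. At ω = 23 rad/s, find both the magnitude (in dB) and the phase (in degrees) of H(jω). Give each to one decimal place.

|H| = -24.0 dB, ∠H = 36.3°

|j23| = 23
|j23 + 19| = √(23² + 19²) = 29.83
|j23 + 410| = √(23² + 410²) = 410.6
|H(j23)| = 33.7 × 23 / (29.83 × 410.6) = 0.06327
20 log₁₀(0.06327) = -23.98 dB
∠(j23) = 90.00°
∠(j23 + 19) = arctan(23/19) = 50.44°
∠(j23 + 410) = arctan(23/410) = 3.21°
∠H(j23) = 90.00° − (50.44° + 3.21°) = 36.35°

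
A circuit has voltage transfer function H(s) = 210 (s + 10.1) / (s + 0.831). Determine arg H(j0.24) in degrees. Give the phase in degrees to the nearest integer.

-15°

∠(j0.24 + 10.1) = arctan(0.24/10.1) = 1.36°
∠(j0.24 + 0.831) = arctan(0.24/0.831) = 16.11°
∠H(j0.24) = 1.36° − 16.11° = -14.75°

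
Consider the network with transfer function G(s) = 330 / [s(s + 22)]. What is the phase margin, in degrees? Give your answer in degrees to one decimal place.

59.6°

Gain crossover: |G(jω)| = 1 at ω ≈ 12.9 rad/s.
∠G(j12.9) = −90° − arctan(12.9/22) ≈ -120.45°
PM = 180° + (-120.45°) = 59.55°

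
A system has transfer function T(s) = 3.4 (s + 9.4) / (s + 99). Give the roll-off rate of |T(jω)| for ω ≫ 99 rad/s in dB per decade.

0 dB/decade

With 1 zero and 1 pole, the high-frequency asymptotic slope is 20 × (1 − 1) = 0 dB/decade.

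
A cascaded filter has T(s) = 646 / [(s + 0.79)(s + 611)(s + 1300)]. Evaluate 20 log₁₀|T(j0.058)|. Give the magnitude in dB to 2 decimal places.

|j0.058 + 0.79| = √(0.058² + 0.79²) = 0.7921
|j0.058 + 611| = √(0.058² + 611²) = 611
|j0.058 + 1300| = √(0.058² + 1300²) = 1300
|T(j0.058)| = 646 / (0.7921 × 611 × 1300) = 0.0010267
20 log₁₀(0.0010267) = -59.771 dB

-59.77 dB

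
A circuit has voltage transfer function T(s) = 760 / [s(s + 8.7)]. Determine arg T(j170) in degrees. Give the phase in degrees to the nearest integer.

∠(j170 + 8.7) = arctan(170/8.7) = 87.07°
∠(j170) = 90.00°
∠T(j170) = − (87.07° + 90.00°) = -177.07°

-177°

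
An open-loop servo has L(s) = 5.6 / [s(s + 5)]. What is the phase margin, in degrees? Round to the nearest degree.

78°

Gain crossover: |L(jω)| = 1 at ω ≈ 1.09 rad/s.
∠L(j1.09) = −90° − arctan(1.09/5) ≈ -102.34°
PM = 180° + (-102.34°) = 77.66°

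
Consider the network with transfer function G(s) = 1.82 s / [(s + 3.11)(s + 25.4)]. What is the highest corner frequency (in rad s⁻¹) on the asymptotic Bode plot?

25.4 rad s⁻¹

Break frequencies occur at each pole and zero magnitude: 3.11 rad s⁻¹, 25.4 rad s⁻¹.
The highest is 25.4 rad s⁻¹.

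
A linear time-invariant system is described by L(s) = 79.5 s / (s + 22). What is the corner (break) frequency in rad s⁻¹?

The single real pole at s = −22 gives a corner at ω = 22 rad s⁻¹.

22 rad s⁻¹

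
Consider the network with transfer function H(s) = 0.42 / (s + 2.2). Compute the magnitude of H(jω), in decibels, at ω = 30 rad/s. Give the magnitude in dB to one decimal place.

-37.1 dB

|j30 + 2.2| = √(30² + 2.2²) = 30.08
|H(j30)| = 0.42 / 30.08 = 0.013963
20 log₁₀(0.013963) = -37.10 dB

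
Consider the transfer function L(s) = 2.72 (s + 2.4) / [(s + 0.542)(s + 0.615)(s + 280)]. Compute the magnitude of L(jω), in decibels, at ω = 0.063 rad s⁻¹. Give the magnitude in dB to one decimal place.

-23.2 dB

|j0.063 + 2.4| = √(0.063² + 2.4²) = 2.401
|j0.063 + 0.542| = √(0.063² + 0.542²) = 0.5456
|j0.063 + 0.615| = √(0.063² + 0.615²) = 0.6182
|j0.063 + 280| = √(0.063² + 280²) = 280
|L(j0.063)| = 2.72 × 2.401 / (0.5456 × 0.6182 × 280) = 0.069138
20 log₁₀(0.069138) = -23.21 dB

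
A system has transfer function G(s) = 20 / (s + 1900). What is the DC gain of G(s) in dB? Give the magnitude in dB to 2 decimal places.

-39.55 dB

G(0) = 20 / 1900 = 0.010526
20 log₁₀(0.010526) = -39.554 dB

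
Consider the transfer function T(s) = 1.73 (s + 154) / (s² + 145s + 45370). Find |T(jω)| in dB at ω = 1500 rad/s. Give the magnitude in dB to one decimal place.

-58.6 dB

|j1500 + 154| = √(1500² + 154²) = 1508
|(j1500)² + 145(j1500) + 45370| = |-2.2046e+06 + j2.175e+05| = 2.215e+06
|T(j1500)| = 1.73 × 1508 / 2.215e+06 = 0.0011775
20 log₁₀(0.0011775) = -58.58 dB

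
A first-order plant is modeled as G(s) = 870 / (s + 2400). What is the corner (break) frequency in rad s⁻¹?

2400 rad s⁻¹

The single real pole at s = −2400 gives a corner at ω = 2400 rad s⁻¹.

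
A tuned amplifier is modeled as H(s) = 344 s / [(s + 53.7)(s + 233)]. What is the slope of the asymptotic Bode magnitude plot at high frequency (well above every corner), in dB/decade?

With 1 zero and 2 poles, the high-frequency asymptotic slope is 20 × (1 − 2) = -20 dB/decade.

-20 dB/decade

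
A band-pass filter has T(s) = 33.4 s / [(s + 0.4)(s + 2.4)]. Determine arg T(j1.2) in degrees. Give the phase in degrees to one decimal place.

-8.1°

∠(j1.2) = 90.00°
∠(j1.2 + 0.4) = arctan(1.2/0.4) = 71.57°
∠(j1.2 + 2.4) = arctan(1.2/2.4) = 26.57°
∠T(j1.2) = 90.00° − (71.57° + 26.57°) = -8.13°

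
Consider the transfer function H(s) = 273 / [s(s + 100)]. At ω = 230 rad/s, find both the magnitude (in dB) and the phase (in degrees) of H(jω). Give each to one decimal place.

|j230 + 100| = √(230² + 100²) = 250.8
|j230| = 230
|H(j230)| = 273 / (250.8 × 230) = 0.0047327
20 log₁₀(0.0047327) = -46.50 dB
∠(j230 + 100) = arctan(230/100) = 66.50°
∠(j230) = 90.00°
∠H(j230) = − (66.50° + 90.00°) = -156.50°

|H| = -46.5 dB, ∠H = -156.5°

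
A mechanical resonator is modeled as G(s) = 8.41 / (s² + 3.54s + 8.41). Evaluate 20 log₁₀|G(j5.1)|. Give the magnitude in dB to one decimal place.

-9.5 dB

|(j5.1)² + 3.54(j5.1) + 8.41| = |-17.6 + j18.054| = 25.21
|G(j5.1)| = 8.41 / 25.21 = 0.33356
20 log₁₀(0.33356) = -9.54 dB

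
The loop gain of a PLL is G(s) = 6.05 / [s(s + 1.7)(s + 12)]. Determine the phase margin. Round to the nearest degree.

79 deg

Gain crossover: |G(jω)| = 1 at ω ≈ 0.292 rad/sec.
∠G(j0.292) = −90° − arctan(0.292/1.7) − arctan(0.292/12) ≈ -101.15°
PM = 180° + (-101.15°) = 78.85°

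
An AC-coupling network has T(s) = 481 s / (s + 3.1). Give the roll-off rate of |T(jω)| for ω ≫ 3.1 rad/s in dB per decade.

With 1 zero and 1 pole, the high-frequency asymptotic slope is 20 × (1 − 1) = 0 dB/decade.

0 dB/decade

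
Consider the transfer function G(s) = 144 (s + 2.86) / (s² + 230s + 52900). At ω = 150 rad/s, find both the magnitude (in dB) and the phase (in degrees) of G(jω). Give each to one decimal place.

|G| = -6.6 dB, ∠G = 40.3 deg

|j150 + 2.86| = √(150² + 2.86²) = 150
|(j150)² + 230(j150) + 52900| = |30400 + j34500| = 4.598e+04
|G(j150)| = 144 × 150 / 4.598e+04 = 0.46983
20 log₁₀(0.46983) = -6.56 dB
∠(j150 + 2.86) = arctan(150/2.86) = 88.91°
∠[(j150)² + 230(j150) + 52900] = ∠[30400 + j34500] = 48.61°
∠G(j150) = 88.91° − 48.61° = 40.29°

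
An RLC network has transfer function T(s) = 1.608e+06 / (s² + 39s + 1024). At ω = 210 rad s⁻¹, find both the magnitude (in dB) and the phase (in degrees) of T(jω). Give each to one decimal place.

|(j210)² + 39(j210) + 1024| = |-43076 + j8190| = 4.385e+04
|T(j210)| = 1.608e+06 / 4.385e+04 = 36.672
20 log₁₀(36.672) = 31.29 dB
∠[(j210)² + 39(j210) + 1024] = ∠[-43076 + j8190] = 169.23°
∠T(j210) = −169.23° = -169.23°

|T| = 31.3 dB, ∠T = -169.2°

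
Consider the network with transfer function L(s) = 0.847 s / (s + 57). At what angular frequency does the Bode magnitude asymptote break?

The single real pole at s = −57 gives a corner at ω = 57 rad s⁻¹.

57 rad s⁻¹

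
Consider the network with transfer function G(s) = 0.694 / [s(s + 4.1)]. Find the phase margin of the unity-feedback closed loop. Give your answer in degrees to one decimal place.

Gain crossover: |G(jω)| = 1 at ω ≈ 0.169 rad/sec.
∠G(j0.169) = −90° − arctan(0.169/4.1) ≈ -92.36°
PM = 180° + (-92.36°) = 87.64°

87.6 deg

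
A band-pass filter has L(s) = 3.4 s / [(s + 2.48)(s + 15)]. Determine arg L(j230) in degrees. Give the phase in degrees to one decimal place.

∠(j230) = 90.00°
∠(j230 + 2.48) = arctan(230/2.48) = 89.38°
∠(j230 + 15) = arctan(230/15) = 86.27°
∠L(j230) = 90.00° − (89.38° + 86.27°) = -85.65°

-85.7°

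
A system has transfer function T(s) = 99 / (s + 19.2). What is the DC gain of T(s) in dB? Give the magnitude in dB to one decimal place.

T(0) = 99 / 19.2 = 5.1562
20 log₁₀(5.1562) = 14.25 dB

14.2 dB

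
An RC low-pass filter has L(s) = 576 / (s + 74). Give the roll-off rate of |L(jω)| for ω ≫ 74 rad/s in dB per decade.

With 0 zeros and 1 pole, the high-frequency asymptotic slope is 20 × (0 − 1) = -20 dB/decade.

-20 dB/decade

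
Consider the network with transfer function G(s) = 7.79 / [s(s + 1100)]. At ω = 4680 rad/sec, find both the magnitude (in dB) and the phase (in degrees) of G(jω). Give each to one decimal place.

|j4680 + 1100| = √(4680² + 1100²) = 4808
|j4680| = 4680
|G(j4680)| = 7.79 / (4808 × 4680) = 3.4623e-07
20 log₁₀(3.4623e-07) = -129.21 dB
∠(j4680 + 1100) = arctan(4680/1100) = 76.77°
∠(j4680) = 90.00°
∠G(j4680) = − (76.77° + 90.00°) = -166.77°

|G| = -129.2 dB, ∠G = -166.8°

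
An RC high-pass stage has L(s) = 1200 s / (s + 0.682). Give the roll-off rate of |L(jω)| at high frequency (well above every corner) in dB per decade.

0 dB/decade

With 1 zero and 1 pole, the high-frequency asymptotic slope is 20 × (1 − 1) = 0 dB/decade.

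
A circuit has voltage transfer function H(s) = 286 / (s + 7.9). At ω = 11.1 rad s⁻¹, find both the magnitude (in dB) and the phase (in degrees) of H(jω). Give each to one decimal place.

|H| = 26.4 dB, ∠H = -54.6 deg

|j11.1 + 7.9| = √(11.1² + 7.9²) = 13.62
|H(j11.1)| = 286 / 13.62 = 20.992
20 log₁₀(20.992) = 26.44 dB
∠(j11.1 + 7.9) = arctan(11.1/7.9) = 54.56°
∠H(j11.1) = −54.56° = -54.56°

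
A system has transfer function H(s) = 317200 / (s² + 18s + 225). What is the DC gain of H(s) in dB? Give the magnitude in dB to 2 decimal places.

H(0) = 317200 / 225 = 1409.8
20 log₁₀(1409.8) = 62.983 dB

62.98 dB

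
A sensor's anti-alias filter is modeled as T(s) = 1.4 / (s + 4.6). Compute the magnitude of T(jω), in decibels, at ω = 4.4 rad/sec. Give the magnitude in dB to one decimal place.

|j4.4 + 4.6| = √(4.4² + 4.6²) = 6.366
|T(j4.4)| = 1.4 / 6.366 = 0.21993
20 log₁₀(0.21993) = -13.15 dB

-13.2 dB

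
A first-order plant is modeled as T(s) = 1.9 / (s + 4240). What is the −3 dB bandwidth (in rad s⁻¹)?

For a single-pole low-pass, the −3 dB point is at the pole: ω = 4240 rad s⁻¹.

4240 rad s⁻¹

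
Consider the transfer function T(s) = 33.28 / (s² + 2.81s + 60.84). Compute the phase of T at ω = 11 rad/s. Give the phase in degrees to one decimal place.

-152.8 deg

∠[(j11)² + 2.81(j11) + 60.84] = ∠[-60.16 + j30.91] = 152.81°
∠T(j11) = −152.81° = -152.81°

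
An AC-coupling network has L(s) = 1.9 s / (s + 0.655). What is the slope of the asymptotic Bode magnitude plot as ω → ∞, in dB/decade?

With 1 zero and 1 pole, the high-frequency asymptotic slope is 20 × (1 − 1) = 0 dB/decade.

0 dB/decade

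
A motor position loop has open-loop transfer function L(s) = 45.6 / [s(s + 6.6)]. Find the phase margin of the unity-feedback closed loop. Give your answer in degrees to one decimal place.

Gain crossover: |L(jω)| = 1 at ω ≈ 5.36 rad/sec.
∠L(j5.36) = −90° − arctan(5.36/6.6) ≈ -129.09°
PM = 180° + (-129.09°) = 50.91°

50.9°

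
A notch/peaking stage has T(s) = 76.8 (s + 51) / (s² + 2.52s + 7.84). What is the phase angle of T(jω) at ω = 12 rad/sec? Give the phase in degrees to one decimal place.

-154.2°

∠(j12 + 51) = arctan(12/51) = 13.24°
∠[(j12)² + 2.52(j12) + 7.84] = ∠[-136.16 + j30.24] = 167.48°
∠T(j12) = 13.24° − 167.48° = -154.24°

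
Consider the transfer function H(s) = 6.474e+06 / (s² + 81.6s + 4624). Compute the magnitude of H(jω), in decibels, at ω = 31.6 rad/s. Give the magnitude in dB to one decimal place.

|(j31.6)² + 81.6(j31.6) + 4624| = |3625.4 + j2578.6| = 4449
|H(j31.6)| = 6.474e+06 / 4449 = 1455.2
20 log₁₀(1455.2) = 63.26 dB

63.3 dB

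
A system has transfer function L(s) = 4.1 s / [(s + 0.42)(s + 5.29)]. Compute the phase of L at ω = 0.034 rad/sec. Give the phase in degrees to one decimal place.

85.0°

∠(j0.034) = 90.00°
∠(j0.034 + 0.42) = arctan(0.034/0.42) = 4.63°
∠(j0.034 + 5.29) = arctan(0.034/5.29) = 0.37°
∠L(j0.034) = 90.00° − (4.63° + 0.37°) = 85.00°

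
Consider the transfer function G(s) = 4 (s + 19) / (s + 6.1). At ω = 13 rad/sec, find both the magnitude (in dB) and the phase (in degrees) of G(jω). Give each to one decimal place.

|j13 + 19| = √(13² + 19²) = 23.02
|j13 + 6.1| = √(13² + 6.1²) = 14.36
|G(j13)| = 4 × 23.02 / 14.36 = 6.4127
20 log₁₀(6.4127) = 16.14 dB
∠(j13 + 19) = arctan(13/19) = 34.38°
∠(j13 + 6.1) = arctan(13/6.1) = 64.86°
∠G(j13) = 34.38° − 64.86° = -30.48°

|G| = 16.1 dB, ∠G = -30.5°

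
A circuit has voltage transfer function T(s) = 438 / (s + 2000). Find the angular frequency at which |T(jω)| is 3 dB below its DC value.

2000 rad/sec

For a single-pole low-pass, the −3 dB point is at the pole: ω = 2000 rad/sec.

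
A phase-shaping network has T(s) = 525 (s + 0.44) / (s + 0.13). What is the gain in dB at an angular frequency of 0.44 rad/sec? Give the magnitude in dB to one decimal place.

57.1 dB

|j0.44 + 0.44| = √(0.44² + 0.44²) = 0.6223
|j0.44 + 0.13| = √(0.44² + 0.13²) = 0.4588
|T(j0.44)| = 525 × 0.6223 / 0.4588 = 712.03
20 log₁₀(712.03) = 57.05 dB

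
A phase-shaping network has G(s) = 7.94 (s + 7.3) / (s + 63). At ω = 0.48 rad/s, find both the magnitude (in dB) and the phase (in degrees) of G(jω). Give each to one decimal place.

|j0.48 + 7.3| = √(0.48² + 7.3²) = 7.316
|j0.48 + 63| = √(0.48² + 63²) = 63
|G(j0.48)| = 7.94 × 7.316 / 63 = 0.92199
20 log₁₀(0.92199) = -0.71 dB
∠(j0.48 + 7.3) = arctan(0.48/7.3) = 3.76°
∠(j0.48 + 63) = arctan(0.48/63) = 0.44°
∠G(j0.48) = 3.76° − 0.44° = 3.33°

|G| = -0.7 dB, ∠G = 3.3 deg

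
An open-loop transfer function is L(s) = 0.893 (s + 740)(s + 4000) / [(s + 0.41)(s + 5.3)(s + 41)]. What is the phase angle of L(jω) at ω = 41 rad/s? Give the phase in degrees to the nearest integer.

-213°

∠(j41 + 740) = arctan(41/740) = 3.17°
∠(j41 + 4000) = arctan(41/4000) = 0.59°
∠(j41 + 0.41) = arctan(41/0.41) = 89.43°
∠(j41 + 5.3) = arctan(41/5.3) = 82.63°
∠(j41 + 41) = arctan(41/41) = 45.00°
∠L(j41) = 3.17° + 0.59° − (89.43° + 82.63° + 45.00°) = -213.30°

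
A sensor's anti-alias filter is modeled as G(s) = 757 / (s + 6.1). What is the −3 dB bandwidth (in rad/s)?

6.1 rad/s

For a single-pole low-pass, the −3 dB point is at the pole: ω = 6.1 rad/s.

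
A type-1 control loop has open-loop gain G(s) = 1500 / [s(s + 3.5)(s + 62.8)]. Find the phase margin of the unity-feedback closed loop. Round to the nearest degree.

35°

Gain crossover: |G(jω)| = 1 at ω ≈ 4.3 rad s⁻¹.
∠G(j4.3) = −90° − arctan(4.3/3.5) − arctan(4.3/62.8) ≈ -144.76°
PM = 180° + (-144.76°) = 35.24°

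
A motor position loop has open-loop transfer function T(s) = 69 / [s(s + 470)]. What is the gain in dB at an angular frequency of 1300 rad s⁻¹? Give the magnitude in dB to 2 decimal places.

-88.31 dB

|j1300 + 470| = √(1300² + 470²) = 1382
|j1300| = 1300
|T(j1300)| = 69 / (1382 × 1300) = 3.8396e-05
20 log₁₀(3.8396e-05) = -88.314 dB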